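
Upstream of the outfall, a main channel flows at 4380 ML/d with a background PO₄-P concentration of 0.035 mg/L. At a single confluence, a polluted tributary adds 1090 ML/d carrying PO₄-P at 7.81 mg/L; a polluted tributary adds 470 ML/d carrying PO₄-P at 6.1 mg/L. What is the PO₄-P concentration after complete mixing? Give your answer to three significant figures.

1.94 mg/L

Conservation of mass: C = (4380·0.03500 + 1090·7.810 + 470.0·6.100) / 5940 = 11530/5940 = 1.942 mg/L.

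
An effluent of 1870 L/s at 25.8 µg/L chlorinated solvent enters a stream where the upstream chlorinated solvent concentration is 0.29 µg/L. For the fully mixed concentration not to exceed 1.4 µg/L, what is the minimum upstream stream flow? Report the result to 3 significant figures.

41100 L/s

Set C_mix = 1.4: (Q·0.2900 + 1870·25.80) / (Q + 1870) = 1.4
→ Q = 1870·(25.80 − 1.4)/(1.4 − 0.2900) = 41110 L/s.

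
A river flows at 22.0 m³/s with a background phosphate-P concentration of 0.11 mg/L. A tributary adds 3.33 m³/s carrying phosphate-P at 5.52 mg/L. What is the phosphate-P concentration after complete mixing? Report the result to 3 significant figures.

0.821 mg/L

Mass balance: C = (22.00·0.1100 + 3.330·5.520) / 25.33 = 20.80/25.33 = 0.8212 mg/L.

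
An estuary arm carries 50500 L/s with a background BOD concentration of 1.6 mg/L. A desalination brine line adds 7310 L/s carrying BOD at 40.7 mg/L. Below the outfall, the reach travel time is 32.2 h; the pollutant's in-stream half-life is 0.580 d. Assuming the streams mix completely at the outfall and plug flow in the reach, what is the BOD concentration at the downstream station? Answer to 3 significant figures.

1.32 mg/L

After mixing, C = (50500·1.600 + 7310·40.70) / 57810 = 378300/57810 = 6.544 mg/L.
Half-life 0.580 d → k = ln 2 / 0.580 = 1.195 d⁻¹.
First-order decay: C = 6.544·exp(−k·t) = 6.544·0.2012 = 1.317 mg/L.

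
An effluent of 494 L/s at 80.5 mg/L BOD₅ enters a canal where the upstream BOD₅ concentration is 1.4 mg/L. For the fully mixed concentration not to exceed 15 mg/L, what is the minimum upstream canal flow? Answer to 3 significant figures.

Set C_mix = 15: (Q·1.400 + 494.0·80.50) / (Q + 494.0) = 15
→ Q = 494.0·(80.50 − 15)/(15 − 1.400) = 2379 L/s.

2380 L/s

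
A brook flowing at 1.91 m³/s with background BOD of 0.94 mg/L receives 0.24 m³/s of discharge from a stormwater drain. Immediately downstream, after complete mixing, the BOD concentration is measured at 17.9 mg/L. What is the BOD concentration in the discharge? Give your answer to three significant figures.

153 mg/L

Mass balance: 1.910·0.9400 + 0.2400·Cₑ = 2.150·17.90
→ Cₑ = (2.150·17.90 − 1.910·0.9400) / 0.2400 = 152.9 mg/L.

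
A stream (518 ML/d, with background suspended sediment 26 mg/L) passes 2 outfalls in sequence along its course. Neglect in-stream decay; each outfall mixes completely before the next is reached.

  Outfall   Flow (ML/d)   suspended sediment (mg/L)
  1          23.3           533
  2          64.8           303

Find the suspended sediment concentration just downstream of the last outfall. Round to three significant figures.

Outfall 1: combined Q = 541.3 ML/d; C = (518.0·26.00 + 23.30·533.0)/541.3 = 47.82 mg/L.
Outfall 2: combined Q = 606.1 ML/d; C = (541.3·47.82 + 64.80·303.0)/606.1 = 75.11 mg/L.

75.1 mg/L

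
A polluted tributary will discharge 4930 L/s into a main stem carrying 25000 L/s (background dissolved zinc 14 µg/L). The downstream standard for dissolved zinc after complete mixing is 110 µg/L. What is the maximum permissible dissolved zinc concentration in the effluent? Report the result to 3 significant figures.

At the limit, (Qr·Cr + Qe·Cₑ)/(Qr + Qe) = 110:
Cₑ = (29930·110 − 25000·14.00) / 4930 = 596.8 µg/L.

597 µg/L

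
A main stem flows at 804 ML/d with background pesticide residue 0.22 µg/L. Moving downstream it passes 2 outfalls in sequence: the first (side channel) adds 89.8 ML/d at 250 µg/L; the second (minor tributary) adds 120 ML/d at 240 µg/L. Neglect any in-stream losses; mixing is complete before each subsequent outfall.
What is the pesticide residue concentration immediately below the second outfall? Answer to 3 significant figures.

50.7 µg/L

Outfall 1: combined Q = 893.8 ML/d; C = (804.0·0.2200 + 89.80·250.0)/893.8 = 25.32 µg/L.
Outfall 2: combined Q = 1014 ML/d; C = (893.8·25.32 + 120.0·240.0)/1014 = 50.73 µg/L.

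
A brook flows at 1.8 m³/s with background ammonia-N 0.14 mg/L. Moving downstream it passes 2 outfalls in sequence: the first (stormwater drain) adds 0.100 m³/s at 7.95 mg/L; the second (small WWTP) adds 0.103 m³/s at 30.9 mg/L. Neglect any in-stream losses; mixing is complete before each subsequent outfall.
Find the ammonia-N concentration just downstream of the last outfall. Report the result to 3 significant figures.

Below outfall 1: Q → 1.900 m³/s, C = (1.800·0.1400 + 0.1000·7.950)/1.900 = 0.5511 mg/L.
Below outfall 2: Q → 2.003 m³/s, C = (1.900·0.5511 + 0.1030·30.90)/2.003 = 2.112 mg/L.

2.11 mg/L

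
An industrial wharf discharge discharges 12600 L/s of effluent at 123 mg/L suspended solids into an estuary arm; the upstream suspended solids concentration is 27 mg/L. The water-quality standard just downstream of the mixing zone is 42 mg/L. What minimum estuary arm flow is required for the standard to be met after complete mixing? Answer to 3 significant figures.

68000 L/s

Set C_mix = 42: (Q·27.00 + 12600·123.0) / (Q + 12600) = 42
→ Q = 12600·(123.0 − 42)/(42 − 27.00) = 68040 L/s.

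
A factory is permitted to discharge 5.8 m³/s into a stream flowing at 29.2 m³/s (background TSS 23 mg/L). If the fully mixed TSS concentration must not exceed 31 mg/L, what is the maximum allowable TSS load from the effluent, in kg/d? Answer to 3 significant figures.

35700 kg/d

Mass balance at the limit: 29.20·23.00 + 5.800·Cₑ = 35.00·31 → Cₑ = 71.28 mg/L.
Load = 5.800 m³/s × 71.28 g/m³ × 86 400 s/d = 35720 kg/d.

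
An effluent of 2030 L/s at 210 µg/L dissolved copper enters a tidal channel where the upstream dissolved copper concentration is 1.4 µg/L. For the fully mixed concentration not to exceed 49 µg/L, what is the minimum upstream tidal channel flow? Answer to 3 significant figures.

Set C_mix = 49: (Q·1.400 + 2030·210.0) / (Q + 2030) = 49
→ Q = 2030·(210.0 − 49)/(49 − 1.400) = 6866 L/s.

6870 L/s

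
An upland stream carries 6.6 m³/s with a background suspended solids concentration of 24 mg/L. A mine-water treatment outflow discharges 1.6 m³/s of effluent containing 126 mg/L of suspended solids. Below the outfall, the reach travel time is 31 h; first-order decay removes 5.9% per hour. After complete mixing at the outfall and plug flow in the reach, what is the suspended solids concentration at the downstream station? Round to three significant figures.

After mixing, C = (6.600·24.00 + 1.600·126.0) / 8.200 = 360.0/8.200 = 43.90 mg/L.
5.9%/h lost → k = −ln(1 − 0.059) = 0.06081 h⁻¹.
After decay, C = 43.90 × e^(−kt) = 43.90 × 0.1518 = 6.664 mg/L.

6.66 mg/L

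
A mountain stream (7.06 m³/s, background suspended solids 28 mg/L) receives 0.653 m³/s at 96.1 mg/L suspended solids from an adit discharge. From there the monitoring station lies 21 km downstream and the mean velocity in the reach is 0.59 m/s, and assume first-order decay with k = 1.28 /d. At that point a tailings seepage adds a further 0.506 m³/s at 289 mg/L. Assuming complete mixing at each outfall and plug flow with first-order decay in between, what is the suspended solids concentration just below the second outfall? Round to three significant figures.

Conservation of mass: C = (7.060·28.00 + 0.6530·96.10) / 7.713 = 260.4/7.713 = 33.77 mg/L; combined flow 7.713 m³/s.
Travel time t = 21·1000 / 0.59 = 35590 s = 9.887 h.
After decay, C = 33.77 × e^(−kt) = 33.77 × 0.5902 = 19.93 mg/L.
Second outfall: C = (7.713·19.93 + 0.5060·289.0)/8.219 = 36.49 mg/L.

36.5 mg/L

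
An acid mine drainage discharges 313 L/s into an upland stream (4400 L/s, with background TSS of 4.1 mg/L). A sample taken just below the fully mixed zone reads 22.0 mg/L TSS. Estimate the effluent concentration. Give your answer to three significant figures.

274 mg/L

Mass balance: 4400·4.100 + 313.0·Cₑ = 4713·22.00
→ Cₑ = (4713·22.00 − 4400·4.100) / 313.0 = 273.6 mg/L.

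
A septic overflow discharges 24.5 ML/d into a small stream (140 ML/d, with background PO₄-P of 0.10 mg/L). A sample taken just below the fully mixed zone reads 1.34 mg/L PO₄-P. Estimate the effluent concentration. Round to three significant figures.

Mass balance: 140.0·0.1000 + 24.50·Cₑ = 164.5·1.340
→ Cₑ = (164.5·1.340 − 140.0·0.1000) / 24.50 = 8.426 mg/L.

8.43 mg/L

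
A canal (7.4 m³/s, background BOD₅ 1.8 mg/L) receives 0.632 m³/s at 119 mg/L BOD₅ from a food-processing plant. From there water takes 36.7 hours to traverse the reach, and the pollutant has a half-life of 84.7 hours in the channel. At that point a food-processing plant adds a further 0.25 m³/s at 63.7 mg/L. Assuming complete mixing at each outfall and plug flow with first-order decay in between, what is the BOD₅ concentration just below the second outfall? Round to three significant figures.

9.84 mg/L

Mass balance: C = (7.400·1.800 + 0.6320·119.0) / 8.032 = 88.53/8.032 = 11.02 mg/L; combined flow 8.032 m³/s.
Half-life 84.7 h → k = ln 2 / 84.7 = 0.008184 h⁻¹ = 0.1964 d⁻¹.
After decay, C = 11.02 × e^(−kt) = 11.02 × 0.7406 = 8.162 mg/L.
Second outfall: C = (8.032·8.162 + 0.2500·63.70)/8.282 = 9.839 mg/L.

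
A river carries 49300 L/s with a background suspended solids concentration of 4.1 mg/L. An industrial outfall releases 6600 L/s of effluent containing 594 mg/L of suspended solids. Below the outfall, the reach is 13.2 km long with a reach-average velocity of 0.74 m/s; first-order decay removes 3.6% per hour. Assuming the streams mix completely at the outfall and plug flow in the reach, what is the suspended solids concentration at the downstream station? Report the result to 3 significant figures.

Mass balance: C = (49300·4.100 + 6600·594.0) / 55900 = 4123000/55900 = 73.75 mg/L.
Travel time t = 13.2·1000 / 0.74 = 17840 s = 4.955 h.
3.6%/h lost → k = −ln(1 − 0.036) = 0.03666 h⁻¹.
First-order decay: C = 73.75·exp(−k·t) = 73.75·0.8339 = 61.50 mg/L.

61.5 mg/L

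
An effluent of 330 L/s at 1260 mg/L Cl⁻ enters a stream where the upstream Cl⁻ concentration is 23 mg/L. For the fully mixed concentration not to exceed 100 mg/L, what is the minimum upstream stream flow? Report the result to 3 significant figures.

Set C_mix = 100: (Q·23.00 + 330.0·1260) / (Q + 330.0) = 100
→ Q = 330.0·(1260 − 100)/(100 − 23.00) = 4971 L/s.

4970 L/s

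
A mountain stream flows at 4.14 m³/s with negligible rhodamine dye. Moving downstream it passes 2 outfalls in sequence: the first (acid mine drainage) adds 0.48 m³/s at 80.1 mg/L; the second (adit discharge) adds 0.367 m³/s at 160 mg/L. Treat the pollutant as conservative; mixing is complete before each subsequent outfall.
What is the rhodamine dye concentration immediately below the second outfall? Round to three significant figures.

Below outfall 1: Q → 4.620 m³/s, C = (4.140·0 + 0.4800·80.10)/4.620 = 8.322 mg/L.
Below outfall 2: Q → 4.987 m³/s, C = (4.620·8.322 + 0.3670·160.0)/4.987 = 19.48 mg/L.

19.5 mg/L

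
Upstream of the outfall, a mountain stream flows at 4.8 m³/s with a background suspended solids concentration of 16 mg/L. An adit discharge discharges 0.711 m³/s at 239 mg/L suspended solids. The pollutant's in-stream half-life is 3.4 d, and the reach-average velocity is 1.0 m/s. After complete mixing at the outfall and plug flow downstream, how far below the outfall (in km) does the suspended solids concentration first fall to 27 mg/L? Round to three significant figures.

After mixing, C = (4.800·16.00 + 0.7110·239.0) / 5.511 = 246.7/5.511 = 44.77 mg/L.
Half-life 3.4 d → k = ln 2 / 3.4 = 0.2039 d⁻¹.
Set 44.77·exp(−k·t) = 27 → t = ln(44.77/27)/k = 214300 s = 59.53 h.
Distance = v·t = 1.0·214300 = 214300 m = 214.3 km.

214 km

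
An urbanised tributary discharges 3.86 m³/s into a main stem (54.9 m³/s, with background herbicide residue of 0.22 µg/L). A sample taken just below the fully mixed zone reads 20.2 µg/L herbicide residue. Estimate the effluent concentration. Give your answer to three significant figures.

Mass balance: 54.90·0.2200 + 3.860·Cₑ = 58.76·20.20
→ Cₑ = (58.76·20.20 − 54.90·0.2200) / 3.860 = 304.4 µg/L.

304 µg/L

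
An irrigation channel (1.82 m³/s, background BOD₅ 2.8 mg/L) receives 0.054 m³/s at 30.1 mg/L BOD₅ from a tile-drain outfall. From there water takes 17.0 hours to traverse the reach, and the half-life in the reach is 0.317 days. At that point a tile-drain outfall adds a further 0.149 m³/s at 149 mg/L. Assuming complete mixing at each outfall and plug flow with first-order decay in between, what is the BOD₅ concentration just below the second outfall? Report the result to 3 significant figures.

11.7 mg/L

After mixing, C = (1.820·2.800 + 0.05400·30.10) / 1.874 = 6.721/1.874 = 3.587 mg/L; combined flow 1.874 m³/s.
Half-life 0.317 d → k = ln 2 / 0.317 = 2.187 d⁻¹.
After decay, C = 3.587 × e^(−kt) = 3.587 × 0.2125 = 0.7622 mg/L.
At the second outfall, C = (1.874·0.7622 + 0.1490·149.0) / (1.874 + 0.1490) = 11.68 mg/L.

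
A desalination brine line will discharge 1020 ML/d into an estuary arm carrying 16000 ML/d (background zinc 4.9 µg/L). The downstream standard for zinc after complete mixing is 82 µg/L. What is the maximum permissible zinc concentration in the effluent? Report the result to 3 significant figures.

1290 µg/L

At the limit, (Qr·Cr + Qe·Cₑ)/(Qr + Qe) = 82:
Cₑ = (17020·82 − 16000·4.900) / 1020 = 1291 µg/L.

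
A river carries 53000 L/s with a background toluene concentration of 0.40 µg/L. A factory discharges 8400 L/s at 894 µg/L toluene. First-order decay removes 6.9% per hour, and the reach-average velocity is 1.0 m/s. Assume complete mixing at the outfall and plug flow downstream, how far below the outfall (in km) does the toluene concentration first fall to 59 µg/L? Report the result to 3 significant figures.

Mass balance: C = (53000·0.4000 + 8400·894.0) / 61400 = 7531000/61400 = 122.7 µg/L.
6.9%/h lost → k = −ln(1 − 0.069) = 0.07150 h⁻¹.
Set 122.7·exp(−k·t) = 59 → t = ln(122.7/59)/k = 36850 s = 10.24 h.
Distance = v·t = 1.0·36850 = 36850 m = 36.85 km.

36.8 km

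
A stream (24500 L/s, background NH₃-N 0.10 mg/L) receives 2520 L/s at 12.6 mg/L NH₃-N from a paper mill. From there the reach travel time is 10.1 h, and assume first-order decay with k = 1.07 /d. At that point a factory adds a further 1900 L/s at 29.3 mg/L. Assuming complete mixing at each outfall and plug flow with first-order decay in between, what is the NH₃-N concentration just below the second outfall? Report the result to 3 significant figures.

2.68 mg/L

Conservation of mass: C = (24500·0.1000 + 2520·12.60) / 27020 = 34200/27020 = 1.266 mg/L; combined flow 27020 L/s.
First-order decay: C = 1.266·exp(−k·t) = 1.266·0.6374 = 0.8069 mg/L.
Second outfall: C = (27020·0.8069 + 1900·29.30)/28920 = 2.679 mg/L.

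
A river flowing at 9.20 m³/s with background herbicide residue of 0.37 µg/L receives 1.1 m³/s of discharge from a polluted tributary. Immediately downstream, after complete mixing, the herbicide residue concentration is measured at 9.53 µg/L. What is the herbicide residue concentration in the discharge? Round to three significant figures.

86.1 µg/L

Mass balance: 9.200·0.3700 + 1.100·Cₑ = 10.30·9.530
→ Cₑ = (10.30·9.530 − 9.200·0.3700) / 1.100 = 86.14 µg/L.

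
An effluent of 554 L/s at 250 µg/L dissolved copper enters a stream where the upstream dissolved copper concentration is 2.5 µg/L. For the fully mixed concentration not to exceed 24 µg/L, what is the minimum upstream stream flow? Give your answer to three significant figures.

Set C_mix = 24: (Q·2.500 + 554.0·250.0) / (Q + 554.0) = 24
→ Q = 554.0·(250.0 − 24)/(24 − 2.500) = 5823 L/s.

5820 L/s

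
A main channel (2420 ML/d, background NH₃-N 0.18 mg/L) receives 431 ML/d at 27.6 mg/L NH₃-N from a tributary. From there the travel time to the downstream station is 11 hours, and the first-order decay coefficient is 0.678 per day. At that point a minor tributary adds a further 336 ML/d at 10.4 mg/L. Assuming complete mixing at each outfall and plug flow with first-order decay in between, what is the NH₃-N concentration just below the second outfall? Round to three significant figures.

3.93 mg/L

Conservation of mass: C = (2420·0.1800 + 431.0·27.60) / 2851 = 12330/2851 = 4.325 mg/L; combined flow 2851 ML/d.
Decay over the reach: 4.325·exp(−kt) = 4.325·0.7329 = 3.170 mg/L.
At the second outfall, C = (2851·3.170 + 336.0·10.40) / (2851 + 336.0) = 3.932 mg/L.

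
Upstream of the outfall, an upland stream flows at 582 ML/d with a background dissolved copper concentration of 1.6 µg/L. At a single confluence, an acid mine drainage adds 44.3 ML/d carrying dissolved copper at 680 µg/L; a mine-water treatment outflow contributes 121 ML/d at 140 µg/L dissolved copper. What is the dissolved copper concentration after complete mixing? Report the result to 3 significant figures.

64.2 µg/L

Mass balance: C = (582.0·1.600 + 44.30·680.0 + 121.0·140.0) / 747.3 = 48000/747.3 = 64.22 µg/L.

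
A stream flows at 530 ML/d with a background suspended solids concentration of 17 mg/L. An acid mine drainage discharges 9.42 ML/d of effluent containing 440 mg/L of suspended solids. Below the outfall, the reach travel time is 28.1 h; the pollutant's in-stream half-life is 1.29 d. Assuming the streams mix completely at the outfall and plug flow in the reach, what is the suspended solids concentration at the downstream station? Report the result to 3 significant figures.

Mass balance: C = (530.0·17.00 + 9.420·440.0) / 539.4 = 13150/539.4 = 24.39 mg/L.
Half-life 1.29 d → k = ln 2 / 1.29 = 0.5373 d⁻¹.
Applying C = C₀e^(−kt): 24.39 × 0.5331 = 13.00 mg/L.

13.0 mg/L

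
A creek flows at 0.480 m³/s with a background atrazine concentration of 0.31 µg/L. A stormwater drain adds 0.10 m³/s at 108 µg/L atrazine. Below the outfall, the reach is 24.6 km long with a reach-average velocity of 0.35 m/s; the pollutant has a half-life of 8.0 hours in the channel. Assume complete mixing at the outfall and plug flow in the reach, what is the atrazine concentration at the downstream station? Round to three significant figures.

3.48 µg/L

Conservation of mass: C = (0.4800·0.3100 + 0.1000·108.0) / 0.5800 = 10.95/0.5800 = 18.88 µg/L.
Travel time t = 24.6·1000 / 0.35 = 70290 s = 19.52 h.
Half-life 8.0 h → k = ln 2 / 8.0 = 0.08664 h⁻¹ = 2.079 d⁻¹.
Decay over the reach: 18.88·exp(−kt) = 18.88·0.1842 = 3.478 µg/L.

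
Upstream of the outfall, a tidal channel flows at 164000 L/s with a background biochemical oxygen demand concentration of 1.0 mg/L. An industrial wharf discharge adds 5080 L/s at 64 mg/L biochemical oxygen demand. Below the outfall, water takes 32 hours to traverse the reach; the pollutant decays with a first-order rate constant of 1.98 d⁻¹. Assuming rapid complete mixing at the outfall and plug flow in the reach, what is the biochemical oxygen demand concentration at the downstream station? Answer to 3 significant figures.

0.206 mg/L

Conservation of mass: C = (164000·1.000 + 5080·64.00) / 169100 = 489100/169100 = 2.893 mg/L.
First-order decay: C = 2.893·exp(−k·t) = 2.893·0.07136 = 0.2064 mg/L.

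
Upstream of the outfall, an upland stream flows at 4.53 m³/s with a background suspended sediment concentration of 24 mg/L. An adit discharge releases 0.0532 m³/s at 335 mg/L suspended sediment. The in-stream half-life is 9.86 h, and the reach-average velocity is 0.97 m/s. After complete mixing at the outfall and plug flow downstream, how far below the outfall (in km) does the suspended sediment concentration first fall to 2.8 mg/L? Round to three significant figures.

Flow-weighted average: C = (4.530·24.00 + 0.05320·335.0) / 4.583 = 126.5/4.583 = 27.61 mg/L.
Half-life 9.86 h → k = ln 2 / 9.86 = 0.07030 h⁻¹ = 1.687 d⁻¹.
Set 27.61·exp(−k·t) = 2.8 → t = ln(27.61/2.8)/k = 117200 s = 32.55 h.
Distance = v·t = 0.97·117200 = 113700 m = 113.7 km.

114 km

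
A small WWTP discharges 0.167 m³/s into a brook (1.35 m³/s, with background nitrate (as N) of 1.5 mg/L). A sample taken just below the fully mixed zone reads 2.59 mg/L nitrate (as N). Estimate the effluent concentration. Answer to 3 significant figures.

11.4 mg/L

Mass balance: 1.350·1.500 + 0.1670·Cₑ = 1.517·2.590
→ Cₑ = (1.517·2.590 − 1.350·1.500) / 0.1670 = 11.40 mg/L.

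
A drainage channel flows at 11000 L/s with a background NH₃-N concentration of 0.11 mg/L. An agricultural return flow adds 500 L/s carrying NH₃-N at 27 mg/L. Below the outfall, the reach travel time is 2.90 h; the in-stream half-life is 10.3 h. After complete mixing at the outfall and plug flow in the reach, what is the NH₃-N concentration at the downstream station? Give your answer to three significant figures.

1.05 mg/L

Mixed concentration C = ΣQC/ΣQ = (11000·0.1100 + 500.0·27.00) / 11500 = 14710/11500 = 1.279 mg/L.
Half-life 10.3 h → k = ln 2 / 10.3 = 0.06730 h⁻¹ = 1.615 d⁻¹.
First-order decay: C = 1.279·exp(−k·t) = 1.279·0.8227 = 1.052 mg/L.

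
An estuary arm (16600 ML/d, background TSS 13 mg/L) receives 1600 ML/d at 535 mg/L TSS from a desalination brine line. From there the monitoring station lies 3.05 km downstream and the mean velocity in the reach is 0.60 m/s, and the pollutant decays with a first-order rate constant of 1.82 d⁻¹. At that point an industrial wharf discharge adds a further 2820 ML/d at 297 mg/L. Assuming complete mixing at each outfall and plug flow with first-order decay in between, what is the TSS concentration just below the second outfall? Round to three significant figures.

85.7 mg/L

Mass balance: C = (16600·13.00 + 1600·535.0) / 18200 = 1072000/18200 = 58.89 mg/L; combined flow 18200 ML/d.
Travel time t = 3.05·1000 / 0.60 = 5083 s = 1.412 h.
First-order decay: C = 58.89·exp(−k·t) = 58.89·0.8985 = 52.91 mg/L.
At the second outfall, C = (18200·52.91 + 2820·297.0) / (18200 + 2820) = 85.66 mg/L.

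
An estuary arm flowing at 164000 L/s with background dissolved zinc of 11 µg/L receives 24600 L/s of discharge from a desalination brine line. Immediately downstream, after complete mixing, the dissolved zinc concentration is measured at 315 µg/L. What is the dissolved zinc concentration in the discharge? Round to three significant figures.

2340 µg/L

Mass balance: 164000·11.00 + 24600·Cₑ = 188600·315.0
→ Cₑ = (188600·315.0 − 164000·11.00) / 24600 = 2342 µg/L.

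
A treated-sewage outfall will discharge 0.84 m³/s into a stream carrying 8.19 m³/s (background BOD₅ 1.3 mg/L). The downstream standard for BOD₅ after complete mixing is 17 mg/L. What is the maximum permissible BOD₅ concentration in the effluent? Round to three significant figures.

At the limit, (Qr·Cr + Qe·Cₑ)/(Qr + Qe) = 17:
Cₑ = (9.030·17 − 8.190·1.300) / 0.8400 = 170.1 mg/L.

170 mg/L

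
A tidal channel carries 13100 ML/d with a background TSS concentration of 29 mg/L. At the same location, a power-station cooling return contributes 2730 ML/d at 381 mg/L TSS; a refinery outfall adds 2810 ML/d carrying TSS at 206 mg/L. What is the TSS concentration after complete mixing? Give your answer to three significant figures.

107 mg/L

Conservation of mass: C = (13100·29.00 + 2730·381.0 + 2810·206.0) / 18640 = 1999000/18640 = 107.2 mg/L.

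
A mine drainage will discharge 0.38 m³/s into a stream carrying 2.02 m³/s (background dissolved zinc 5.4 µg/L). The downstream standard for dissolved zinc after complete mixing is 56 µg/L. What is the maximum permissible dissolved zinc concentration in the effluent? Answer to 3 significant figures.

At the limit, (Qr·Cr + Qe·Cₑ)/(Qr + Qe) = 56:
Cₑ = (2.400·56 − 2.020·5.400) / 0.3800 = 325.0 µg/L.

325 µg/L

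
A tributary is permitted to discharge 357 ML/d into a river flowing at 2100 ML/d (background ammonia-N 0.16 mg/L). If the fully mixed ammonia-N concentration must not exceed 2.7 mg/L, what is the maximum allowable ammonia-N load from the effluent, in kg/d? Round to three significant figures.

6300 kg/d

Mass balance at the limit: 2100·0.1600 + 357.0·Cₑ = 2457·2.7 → Cₑ = 17.64 mg/L.
357.0 ML/d = 4.132 m³/s. Load = 4.132 m³/s × 17.64 g/m³ × 86 400 s/d = 6298 kg/d.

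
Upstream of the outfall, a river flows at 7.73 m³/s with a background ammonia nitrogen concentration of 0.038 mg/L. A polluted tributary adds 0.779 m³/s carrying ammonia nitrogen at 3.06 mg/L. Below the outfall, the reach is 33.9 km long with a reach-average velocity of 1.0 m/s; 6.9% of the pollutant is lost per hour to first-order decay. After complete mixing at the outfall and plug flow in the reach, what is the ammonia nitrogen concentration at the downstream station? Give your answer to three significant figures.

0.160 mg/L

Flow-weighted average: C = (7.730·0.03800 + 0.7790·3.060) / 8.509 = 2.677/8.509 = 0.3147 mg/L.
Travel time t = 33.9·1000 / 1.0 = 33900 s = 9.417 h.
6.9%/h lost → k = −ln(1 − 0.069) = 0.07150 h⁻¹.
Decay over the reach: 0.3147·exp(−kt) = 0.3147·0.5100 = 0.1605 mg/L.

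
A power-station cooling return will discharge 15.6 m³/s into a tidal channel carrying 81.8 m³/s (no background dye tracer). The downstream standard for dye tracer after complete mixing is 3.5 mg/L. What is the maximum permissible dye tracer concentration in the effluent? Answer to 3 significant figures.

21.9 mg/L

At the limit, (Qr·Cr + Qe·Cₑ)/(Qr + Qe) = 3.5:
Cₑ = (97.40·3.5 − 81.80·0) / 15.60 = 21.85 mg/L.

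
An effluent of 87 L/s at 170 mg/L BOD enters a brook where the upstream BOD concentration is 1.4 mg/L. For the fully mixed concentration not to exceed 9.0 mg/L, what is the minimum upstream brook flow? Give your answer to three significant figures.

Set C_mix = 9.0: (Q·1.400 + 87.00·170.0) / (Q + 87.00) = 9.0
→ Q = 87.00·(170.0 − 9.0)/(9.0 − 1.400) = 1843 L/s.

1840 L/s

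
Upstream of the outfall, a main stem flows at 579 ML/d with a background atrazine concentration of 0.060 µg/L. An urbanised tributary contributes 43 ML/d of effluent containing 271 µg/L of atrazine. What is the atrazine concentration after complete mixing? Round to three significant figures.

After mixing, C = (579.0·0.06000 + 43.00·271.0) / 622.0 = 11690/622.0 = 18.79 µg/L.

18.8 µg/L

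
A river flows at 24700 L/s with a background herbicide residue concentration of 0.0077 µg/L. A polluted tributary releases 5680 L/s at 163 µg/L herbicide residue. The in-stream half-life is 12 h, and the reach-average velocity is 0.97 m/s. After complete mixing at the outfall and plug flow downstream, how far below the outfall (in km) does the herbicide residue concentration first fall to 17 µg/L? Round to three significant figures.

35.3 km

After mixing, C = (24700·0.007700 + 5680·163.0) / 30380 = 926000/30380 = 30.48 µg/L.
Half-life 12 h → k = ln 2 / 12 = 0.05776 h⁻¹ = 1.386 d⁻¹.
Set 30.48·exp(−k·t) = 17 → t = ln(30.48/17)/k = 36390 s = 10.11 h.
Distance = v·t = 0.97·36390 = 35300 m = 35.30 km.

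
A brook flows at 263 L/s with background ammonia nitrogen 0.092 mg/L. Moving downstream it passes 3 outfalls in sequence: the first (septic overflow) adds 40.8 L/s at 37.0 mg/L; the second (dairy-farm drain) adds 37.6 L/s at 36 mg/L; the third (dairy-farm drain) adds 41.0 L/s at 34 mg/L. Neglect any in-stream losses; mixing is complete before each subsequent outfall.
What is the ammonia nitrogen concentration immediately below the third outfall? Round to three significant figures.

After outfall 1: Q = 263.0 + 40.80 = 303.8 L/s; C = (263.0·0.09200 + 40.80·37.00)/303.8 = 5.049 mg/L.
After outfall 2: Q = 303.8 + 37.60 = 341.4 L/s; C = (303.8·5.049 + 37.60·36.00)/341.4 = 8.458 mg/L.
After outfall 3: Q = 341.4 + 41.00 = 382.4 L/s; C = (341.4·8.458 + 41.00·34.00)/382.4 = 11.20 mg/L.

11.2 mg/L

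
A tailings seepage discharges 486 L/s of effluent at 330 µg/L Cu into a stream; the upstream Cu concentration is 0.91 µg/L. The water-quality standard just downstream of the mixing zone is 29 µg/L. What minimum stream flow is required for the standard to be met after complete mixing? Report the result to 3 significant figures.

Set C_mix = 29: (Q·0.9100 + 486.0·330.0) / (Q + 486.0) = 29
→ Q = 486.0·(330.0 − 29)/(29 − 0.9100) = 5208 L/s.

5210 L/s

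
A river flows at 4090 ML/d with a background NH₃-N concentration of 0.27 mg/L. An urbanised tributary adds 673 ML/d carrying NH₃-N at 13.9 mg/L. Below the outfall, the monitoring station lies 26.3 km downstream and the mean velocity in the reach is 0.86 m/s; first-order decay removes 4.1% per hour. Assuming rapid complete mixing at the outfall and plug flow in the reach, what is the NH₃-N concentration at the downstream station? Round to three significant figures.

1.54 mg/L

Flow-weighted average: C = (4090·0.2700 + 673.0·13.90) / 4763 = 10460/4763 = 2.196 mg/L.
Travel time t = 26.3·1000 / 0.86 = 30580 s = 8.495 h.
4.1%/h lost → k = −ln(1 − 0.041) = 0.04186 h⁻¹.
Applying C = C₀e^(−kt): 2.196 × 0.7007 = 1.539 mg/L.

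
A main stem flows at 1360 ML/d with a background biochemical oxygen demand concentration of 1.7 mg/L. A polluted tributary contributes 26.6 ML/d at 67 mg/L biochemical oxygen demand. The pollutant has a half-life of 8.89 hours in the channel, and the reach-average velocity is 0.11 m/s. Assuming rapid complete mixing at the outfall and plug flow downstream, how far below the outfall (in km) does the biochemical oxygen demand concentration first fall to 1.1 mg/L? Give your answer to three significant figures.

5.01 km

Mixed concentration C = ΣQC/ΣQ = (1360·1.700 + 26.60·67.00) / 1387 = 4094/1387 = 2.953 mg/L.
Half-life 8.89 h → k = ln 2 / 8.89 = 0.07797 h⁻¹ = 1.871 d⁻¹.
Set 2.953·exp(−k·t) = 1.1 → t = ln(2.953/1.1)/k = 45590 s = 12.66 h.
Distance = v·t = 0.11·45590 = 5015 m = 5.015 km.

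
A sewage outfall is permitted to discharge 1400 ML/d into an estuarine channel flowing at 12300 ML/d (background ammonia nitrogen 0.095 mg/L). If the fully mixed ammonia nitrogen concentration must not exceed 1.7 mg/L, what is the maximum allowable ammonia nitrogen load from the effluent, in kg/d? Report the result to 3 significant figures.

22100 kg/d

Mass balance at the limit: 12300·0.09500 + 1400·Cₑ = 13700·1.7 → Cₑ = 15.80 mg/L.
1400 ML/d = 16.20 m³/s. Load = 16.20 m³/s × 15.80 g/m³ × 86 400 s/d = 22120 kg/d.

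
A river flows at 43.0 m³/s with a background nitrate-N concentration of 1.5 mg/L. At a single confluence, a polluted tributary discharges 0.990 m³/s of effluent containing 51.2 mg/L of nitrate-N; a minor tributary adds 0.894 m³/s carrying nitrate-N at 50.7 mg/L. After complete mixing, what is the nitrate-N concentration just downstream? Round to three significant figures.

3.58 mg/L

Mixed concentration C = ΣQC/ΣQ = (43.00·1.500 + 0.9900·51.20 + 0.8940·50.70) / 44.88 = 160.5/44.88 = 3.576 mg/L.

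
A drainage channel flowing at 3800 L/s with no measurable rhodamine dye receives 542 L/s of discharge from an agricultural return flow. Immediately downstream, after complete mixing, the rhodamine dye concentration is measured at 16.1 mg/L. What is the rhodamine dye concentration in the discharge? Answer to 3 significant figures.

129 mg/L

Mass balance: 3800·0 + 542.0·Cₑ = 4342·16.10
→ Cₑ = (4342·16.10 − 3800·0) / 542.0 = 129.0 mg/L.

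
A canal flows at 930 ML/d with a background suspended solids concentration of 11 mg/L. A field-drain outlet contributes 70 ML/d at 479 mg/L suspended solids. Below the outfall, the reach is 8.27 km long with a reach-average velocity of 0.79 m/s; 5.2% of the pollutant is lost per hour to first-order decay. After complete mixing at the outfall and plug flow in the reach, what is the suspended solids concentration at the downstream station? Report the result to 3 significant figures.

Mixed concentration C = ΣQC/ΣQ = (930.0·11.00 + 70.00·479.0) / 1000 = 43760/1000 = 43.76 mg/L.
Travel time t = 8.27·1000 / 0.79 = 10470 s = 2.908 h.
5.2%/h lost → k = −ln(1 − 0.052) = 0.05340 h⁻¹.
Applying C = C₀e^(−kt): 43.76 × 0.8562 = 37.47 mg/L.

37.5 mg/L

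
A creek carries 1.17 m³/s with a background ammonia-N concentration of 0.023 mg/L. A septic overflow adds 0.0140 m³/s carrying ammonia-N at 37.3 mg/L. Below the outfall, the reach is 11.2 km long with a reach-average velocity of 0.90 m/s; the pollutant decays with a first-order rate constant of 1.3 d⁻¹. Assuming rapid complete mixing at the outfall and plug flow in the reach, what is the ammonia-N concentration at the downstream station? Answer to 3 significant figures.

0.385 mg/L

Flow-weighted average: C = (1.170·0.02300 + 0.01400·37.30) / 1.184 = 0.5491/1.184 = 0.4638 mg/L.
Travel time t = 11.2·1000 / 0.90 = 12440 s = 3.457 h.
Decay over the reach: 0.4638·exp(−kt) = 0.4638·0.8292 = 0.3846 mg/L.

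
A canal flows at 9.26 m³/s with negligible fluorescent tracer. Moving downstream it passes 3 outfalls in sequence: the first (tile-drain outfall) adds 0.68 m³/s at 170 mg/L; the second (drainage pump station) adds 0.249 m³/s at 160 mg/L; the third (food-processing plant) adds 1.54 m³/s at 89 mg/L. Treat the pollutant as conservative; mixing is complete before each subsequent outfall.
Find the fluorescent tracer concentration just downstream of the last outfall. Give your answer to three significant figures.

24.9 mg/L

Below outfall 1: Q → 9.940 m³/s, C = (9.260·0 + 0.6800·170.0)/9.940 = 11.63 mg/L.
Below outfall 2: Q → 10.19 m³/s, C = (9.940·11.63 + 0.2490·160.0)/10.19 = 15.26 mg/L.
Below outfall 3: Q → 11.73 m³/s, C = (10.19·15.26 + 1.540·89.00)/11.73 = 24.94 mg/L.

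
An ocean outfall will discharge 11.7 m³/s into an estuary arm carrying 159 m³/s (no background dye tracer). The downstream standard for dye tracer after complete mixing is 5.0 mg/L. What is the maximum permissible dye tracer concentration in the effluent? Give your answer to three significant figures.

72.9 mg/L

At the limit, (Qr·Cr + Qe·Cₑ)/(Qr + Qe) = 5.0:
Cₑ = (170.7·5.0 − 159.0·0) / 11.70 = 72.95 mg/L.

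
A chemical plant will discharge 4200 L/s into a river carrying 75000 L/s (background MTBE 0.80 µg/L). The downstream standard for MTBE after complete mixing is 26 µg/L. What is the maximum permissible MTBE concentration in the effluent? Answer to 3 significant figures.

476 µg/L

At the limit, (Qr·Cr + Qe·Cₑ)/(Qr + Qe) = 26:
Cₑ = (79200·26 − 75000·0.8000) / 4200 = 476.0 µg/L.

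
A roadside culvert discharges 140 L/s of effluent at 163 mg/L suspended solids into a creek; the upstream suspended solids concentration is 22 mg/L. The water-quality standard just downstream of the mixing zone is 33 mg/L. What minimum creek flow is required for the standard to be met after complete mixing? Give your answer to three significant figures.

1650 L/s

Set C_mix = 33: (Q·22.00 + 140.0·163.0) / (Q + 140.0) = 33
→ Q = 140.0·(163.0 − 33)/(33 − 22.00) = 1655 L/s.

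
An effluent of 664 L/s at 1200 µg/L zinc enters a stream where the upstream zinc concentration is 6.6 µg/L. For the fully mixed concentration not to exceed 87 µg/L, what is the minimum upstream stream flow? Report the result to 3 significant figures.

Set C_mix = 87: (Q·6.600 + 664.0·1200) / (Q + 664.0) = 87
→ Q = 664.0·(1200 − 87)/(87 − 6.600) = 9192 L/s.

9190 L/s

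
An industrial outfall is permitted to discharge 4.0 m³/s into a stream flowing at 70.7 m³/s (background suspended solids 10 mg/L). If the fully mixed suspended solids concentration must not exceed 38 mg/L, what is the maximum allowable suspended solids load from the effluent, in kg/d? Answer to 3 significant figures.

Mass balance at the limit: 70.70·10.00 + 4.000·Cₑ = 74.70·38 → Cₑ = 532.9 mg/L.
Load = 4.000 m³/s × 532.9 g/m³ × 86 400 s/d = 184200 kg/d.

184000 kg/d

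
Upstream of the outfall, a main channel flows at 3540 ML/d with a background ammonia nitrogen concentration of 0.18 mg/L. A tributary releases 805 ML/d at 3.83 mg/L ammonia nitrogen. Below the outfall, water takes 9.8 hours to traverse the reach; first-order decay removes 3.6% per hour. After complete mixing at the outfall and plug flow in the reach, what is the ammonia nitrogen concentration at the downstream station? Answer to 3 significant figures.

Mass balance: C = (3540·0.1800 + 805.0·3.830) / 4345 = 3720/4345 = 0.8562 mg/L.
3.6%/h lost → k = −ln(1 − 0.036) = 0.03666 h⁻¹.
First-order decay: C = 0.8562·exp(−k·t) = 0.8562·0.6982 = 0.5978 mg/L.

0.598 mg/L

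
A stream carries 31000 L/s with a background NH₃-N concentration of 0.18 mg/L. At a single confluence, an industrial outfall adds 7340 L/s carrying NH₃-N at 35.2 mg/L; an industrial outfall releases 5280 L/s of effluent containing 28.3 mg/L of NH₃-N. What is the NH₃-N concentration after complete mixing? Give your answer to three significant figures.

After mixing, C = (31000·0.1800 + 7340·35.20 + 5280·28.30) / 43620 = 413400/43620 = 9.477 mg/L.

9.48 mg/L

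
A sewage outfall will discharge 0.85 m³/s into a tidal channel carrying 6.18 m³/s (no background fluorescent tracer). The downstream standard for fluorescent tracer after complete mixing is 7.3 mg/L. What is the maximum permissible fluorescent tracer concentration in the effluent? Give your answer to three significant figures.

At the limit, (Qr·Cr + Qe·Cₑ)/(Qr + Qe) = 7.3:
Cₑ = (7.030·7.3 − 6.180·0) / 0.8500 = 60.38 mg/L.

60.4 mg/L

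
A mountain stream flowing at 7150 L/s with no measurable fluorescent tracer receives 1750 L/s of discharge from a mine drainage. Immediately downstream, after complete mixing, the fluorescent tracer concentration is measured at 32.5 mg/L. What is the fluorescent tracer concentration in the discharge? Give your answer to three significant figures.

Mass balance: 7150·0 + 1750·Cₑ = 8900·32.50
→ Cₑ = (8900·32.50 − 7150·0) / 1750 = 165.3 mg/L.

165 mg/L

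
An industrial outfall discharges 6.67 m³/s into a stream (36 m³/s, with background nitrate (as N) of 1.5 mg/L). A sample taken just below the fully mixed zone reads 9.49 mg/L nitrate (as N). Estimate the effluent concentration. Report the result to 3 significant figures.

52.6 mg/L

Mass balance: 36.00·1.500 + 6.670·Cₑ = 42.67·9.490
→ Cₑ = (42.67·9.490 − 36.00·1.500) / 6.670 = 52.61 mg/L.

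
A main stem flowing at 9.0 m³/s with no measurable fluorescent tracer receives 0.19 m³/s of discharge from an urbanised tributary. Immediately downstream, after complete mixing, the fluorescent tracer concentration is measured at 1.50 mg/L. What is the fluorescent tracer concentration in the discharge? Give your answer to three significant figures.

Mass balance: 9.000·0 + 0.1900·Cₑ = 9.190·1.500
→ Cₑ = (9.190·1.500 − 9.000·0) / 0.1900 = 72.55 mg/L.

72.6 mg/L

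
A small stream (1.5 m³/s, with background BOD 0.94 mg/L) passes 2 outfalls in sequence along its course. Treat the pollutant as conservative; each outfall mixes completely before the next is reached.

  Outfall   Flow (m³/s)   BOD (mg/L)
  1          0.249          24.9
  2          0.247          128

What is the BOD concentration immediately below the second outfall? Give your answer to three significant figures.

19.7 mg/L

Outfall 1: combined Q = 1.749 m³/s; C = (1.500·0.9400 + 0.2490·24.90)/1.749 = 4.351 mg/L.
Outfall 2: combined Q = 1.996 m³/s; C = (1.749·4.351 + 0.2470·128.0)/1.996 = 19.65 mg/L.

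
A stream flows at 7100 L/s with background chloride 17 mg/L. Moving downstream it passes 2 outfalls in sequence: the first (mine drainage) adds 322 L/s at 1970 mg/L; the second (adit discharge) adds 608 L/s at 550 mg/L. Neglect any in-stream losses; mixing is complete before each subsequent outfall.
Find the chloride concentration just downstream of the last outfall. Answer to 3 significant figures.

Outfall 1: combined Q = 7422 L/s; C = (7100·17.00 + 322.0·1970)/7422 = 101.7 mg/L.
Outfall 2: combined Q = 8030 L/s; C = (7422·101.7 + 608.0·550.0)/8030 = 135.7 mg/L.

136 mg/L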